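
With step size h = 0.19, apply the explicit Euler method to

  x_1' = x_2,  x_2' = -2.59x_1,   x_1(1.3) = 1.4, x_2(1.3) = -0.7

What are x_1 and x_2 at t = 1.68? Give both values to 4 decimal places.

1.0031, -2.0124

Euler on (x_1,x_2): x_1_{n+1} = x_1_n + h·x_1', x_2_{n+1} = x_2_n + h·x_2'.
1.300000: (1.400000, -0.700000); f=(-0.700000, -3.626000) → (1.267000, -1.388940)
1.490000: (1.267000, -1.388940); f=(-1.388940, -3.281530) → (1.003101, -2.012431)
(x_1(1.68), x_2(1.68)) ≈ (1.0031, -2.0124)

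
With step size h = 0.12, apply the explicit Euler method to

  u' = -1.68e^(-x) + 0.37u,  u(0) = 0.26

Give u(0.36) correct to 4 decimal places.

-0.2690

Euler: u_{n+1} = u_n + h·f(x_n, u_n).
x=0.000000, u=0.260000: f=-1.583800 → u ← 0.260000 + 0.12·(-1.583800) = 0.069944
x=0.120000, u=0.069944: f=-1.464147 → u ← 0.069944 + 0.12·(-1.464147) = -0.105754
x=0.240000, u=-0.105754: f=-1.360664 → u ← -0.105754 + 0.12·(-1.360664) = -0.269033
u(0.36) ≈ -0.2690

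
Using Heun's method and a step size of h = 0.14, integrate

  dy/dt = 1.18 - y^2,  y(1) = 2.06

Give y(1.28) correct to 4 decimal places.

1.5409

Heun: k1 = f(t_n, y_n); k2 = f(t_n + h, y_n + h·k1); y_{n+1} = y_n + (h/2)·(k1 + k2).
t=1.000000, y=2.060000:
  k1 = f(1.000000, 2.060000) = -3.063600
  k2 = f(1.140000, 1.631096) = -1.480474
  y ← 2.060000 + (0.14/2)·(-3.063600 + (-1.480474)) = 1.741915
t=1.140000, y=1.741915:
  k1 = f(1.140000, 1.741915) = -1.854267
  k2 = f(1.280000, 1.482317) = -1.017265
  y ← 1.741915 + (0.14/2)·(-1.854267 + (-1.017265)) = 1.540908
y(1.28) ≈ 1.5409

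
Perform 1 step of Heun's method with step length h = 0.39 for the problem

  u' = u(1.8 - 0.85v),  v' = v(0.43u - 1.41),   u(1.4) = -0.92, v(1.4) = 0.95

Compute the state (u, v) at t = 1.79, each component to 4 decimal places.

Heun on (u,v): k1 = f(t_n, state_n); k2 = f(t_n + h, state_n + h·k1); state_{n+1} = state_n + (h/2)·(k1 + k2).
1.400000: (-0.920000, 0.950000)
  k1 = (-0.913100, -1.715320)
  predictor → (-1.276109, 0.281025)
  k2 = (-1.992170, -0.550452)
  → (-1.486528, 0.508175)
(u(1.79), v(1.79)) ≈ (-1.4865, 0.5082)

-1.4865, 0.5082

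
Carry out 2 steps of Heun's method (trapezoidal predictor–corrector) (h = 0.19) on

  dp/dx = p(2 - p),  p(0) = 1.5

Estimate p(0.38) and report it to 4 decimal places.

1.7273

Heun: k1 = f(x_n, p_n); k2 = f(x_n + h, p_n + h·k1); p_{n+1} = p_n + (h/2)·(k1 + k2).
x=0.000000, p=1.500000:
  k1 = f(0.000000, 1.500000) = 0.750000
  k2 = f(0.190000, 1.642500) = 0.587194
  p ← 1.500000 + (0.19/2)·(0.750000 + 0.587194) = 1.627033
x=0.190000, p=1.627033:
  k1 = f(0.190000, 1.627033) = 0.606829
  k2 = f(0.380000, 1.742331) = 0.448945
  p ← 1.627033 + (0.19/2)·(0.606829 + 0.448945) = 1.727332
p(0.38) ≈ 1.7273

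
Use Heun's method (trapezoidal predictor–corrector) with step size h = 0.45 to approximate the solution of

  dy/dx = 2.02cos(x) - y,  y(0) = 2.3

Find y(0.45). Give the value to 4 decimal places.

2.1571

Heun: k1 = f(x_n, y_n); k2 = f(x_n + h, y_n + h·k1); y_{n+1} = y_n + (h/2)·(k1 + k2).
x=0.000000, y=2.300000:
  k1 = f(0.000000, 2.300000) = -0.280000
  k2 = f(0.450000, 2.174000) = -0.355097
  y ← 2.300000 + (0.45/2)·(-0.280000 + (-0.355097)) = 2.157103
y(0.45) ≈ 2.1571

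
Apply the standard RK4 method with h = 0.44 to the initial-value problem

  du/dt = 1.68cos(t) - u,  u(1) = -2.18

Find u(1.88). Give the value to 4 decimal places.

RK4: k1 = f(t_n, u_n); k2 = f(t_n + h/2, u_n + (h/2)·k1); k3 = f(t_n + h/2, u_n + (h/2)·k2); k4 = f(t_n + h, u_n + h·k3); u_{n+1} = u_n + (h/6)·(k1 + 2k2 + 2k3 + k4).
t=1.000000, u=-2.180000:
  k1 = f(1.000000, -2.180000) = 3.087708
  k2 = f(1.220000, -1.500704) = 2.078029
  k3 = f(1.220000, -1.722834) = 2.300158
  k4 = f(1.440000, -1.167930) = 1.387042
  u ← -2.180000 + (0.44/6)·(k1 + 2k2 + 2k3 + k4) = -1.209717
t=1.440000, u=-1.209717:
  k1 = f(1.440000, -1.209717) = 1.428829
  k2 = f(1.660000, -0.895375) = 0.745712
  k3 = f(1.660000, -1.045661) = 0.895997
  k4 = f(1.880000, -0.815479) = 0.304254
  u ← -1.209717 + (0.44/6)·(k1 + 2k2 + 2k3 + k4) = -0.841841
u(1.88) ≈ -0.8418

-0.8418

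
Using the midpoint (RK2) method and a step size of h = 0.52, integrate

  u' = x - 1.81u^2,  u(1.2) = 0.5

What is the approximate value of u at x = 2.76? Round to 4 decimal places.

1.1282

Midpoint: k1 = f(x_n, u_n); k2 = f(x_n + h/2, u_n + (h/2)·k1); u_{n+1} = u_n + h·k2.
x=1.200000, u=0.500000:
  k1 = f(1.200000, 0.500000) = 0.747500
  k2 = f(1.460000, 0.694350) = 0.587359
  u ← 0.500000 + 0.52·0.587359 = 0.805427
x=1.720000, u=0.805427:
  k1 = f(1.720000, 0.805427) = 0.545831
  k2 = f(1.980000, 0.947343) = 0.355600
  u ← 0.805427 + 0.52·0.355600 = 0.990339
x=2.240000, u=0.990339:
  k1 = f(2.240000, 0.990339) = 0.464804
  k2 = f(2.500000, 1.111188) = 0.265123
  u ← 0.990339 + 0.52·0.265123 = 1.128203
u(2.76) ≈ 1.1282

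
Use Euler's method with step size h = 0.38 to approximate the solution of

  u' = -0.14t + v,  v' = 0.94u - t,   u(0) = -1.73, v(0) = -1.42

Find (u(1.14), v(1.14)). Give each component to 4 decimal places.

-4.2420, -4.3764

Euler on (u,v): u_{n+1} = u_n + h·u', v_{n+1} = v_n + h·v'.
0.000000: (-1.730000, -1.420000); f=(-1.420000, -1.626200) → (-2.269600, -2.037956)
0.380000: (-2.269600, -2.037956); f=(-2.091156, -2.513424) → (-3.064239, -2.993057)
0.760000: (-3.064239, -2.993057); f=(-3.099457, -3.640385) → (-4.242033, -4.376403)
(u(1.14), v(1.14)) ≈ (-4.2420, -4.3764)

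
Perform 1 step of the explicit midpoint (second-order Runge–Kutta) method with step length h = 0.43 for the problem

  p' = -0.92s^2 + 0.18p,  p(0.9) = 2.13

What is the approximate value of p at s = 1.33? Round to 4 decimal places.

1.7970

Midpoint: k1 = f(s_n, p_n); k2 = f(s_n + h/2, p_n + (h/2)·k1); p_{n+1} = p_n + h·k2.
s=0.900000, p=2.130000:
  k1 = f(0.900000, 2.130000) = -0.361800
  k2 = f(1.115000, 2.052213) = -0.774369
  p ← 2.130000 + 0.43·(-0.774369) = 1.797021
p(1.33) ≈ 1.7970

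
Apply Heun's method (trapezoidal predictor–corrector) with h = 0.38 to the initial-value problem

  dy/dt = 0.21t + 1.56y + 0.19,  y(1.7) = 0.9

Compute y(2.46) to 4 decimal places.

3.6422

Heun: k1 = f(t_n, y_n); k2 = f(t_n + h, y_n + h·k1); y_{n+1} = y_n + (h/2)·(k1 + k2).
t=1.700000, y=0.900000:
  k1 = f(1.700000, 0.900000) = 1.951000
  k2 = f(2.080000, 1.641380) = 3.187353
  y ← 0.900000 + (0.38/2)·(1.951000 + 3.187353) = 1.876287
t=2.080000, y=1.876287:
  k1 = f(2.080000, 1.876287) = 3.553808
  k2 = f(2.460000, 3.226734) = 5.740305
  y ← 1.876287 + (0.38/2)·(3.553808 + 5.740305) = 3.642168
y(2.46) ≈ 3.6422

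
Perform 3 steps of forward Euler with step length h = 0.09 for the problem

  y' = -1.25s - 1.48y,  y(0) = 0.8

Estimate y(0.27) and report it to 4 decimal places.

0.4920

Euler: y_{n+1} = y_n + h·f(s_n, y_n).
s=0.000000, y=0.800000: f=-1.184000 → y ← 0.800000 + 0.09·(-1.184000) = 0.693440
s=0.090000, y=0.693440: f=-1.138791 → y ← 0.693440 + 0.09·(-1.138791) = 0.590949
s=0.180000, y=0.590949: f=-1.099604 → y ← 0.590949 + 0.09·(-1.099604) = 0.491984
y(0.27) ≈ 0.4920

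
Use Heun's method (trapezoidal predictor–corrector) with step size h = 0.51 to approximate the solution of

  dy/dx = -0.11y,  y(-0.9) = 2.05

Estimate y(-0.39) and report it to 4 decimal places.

Heun: k1 = f(x_n, y_n); k2 = f(x_n + h, y_n + h·k1); y_{n+1} = y_n + (h/2)·(k1 + k2).
x=-0.900000, y=2.050000:
  k1 = f(-0.900000, 2.050000) = -0.225500
  k2 = f(-0.390000, 1.934995) = -0.212849
  y ← 2.050000 + (0.51/2)·(-0.225500 + (-0.212849)) = 1.938221
y(-0.39) ≈ 1.9382

1.9382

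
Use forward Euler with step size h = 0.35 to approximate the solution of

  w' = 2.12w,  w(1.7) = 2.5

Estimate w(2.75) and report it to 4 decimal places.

13.2155

Euler: w_{n+1} = w_n + h·f(x_n, w_n).
x=1.700000, w=2.500000: f=5.300000 → w ← 2.500000 + 0.35·5.300000 = 4.355000
x=2.050000, w=4.355000: f=9.232600 → w ← 4.355000 + 0.35·9.232600 = 7.586410
x=2.400000, w=7.586410: f=16.083189 → w ← 7.586410 + 0.35·16.083189 = 13.215526
w(2.75) ≈ 13.2155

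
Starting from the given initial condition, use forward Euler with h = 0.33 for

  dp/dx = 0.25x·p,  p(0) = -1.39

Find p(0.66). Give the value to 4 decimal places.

-1.4278

Euler: p_{n+1} = p_n + h·f(x_n, p_n).
x=0.000000, p=-1.390000: f=0.000000 → p ← -1.390000 + 0.33·0.000000 = -1.390000
x=0.330000, p=-1.390000: f=-0.114675 → p ← -1.390000 + 0.33·(-0.114675) = -1.427843
p(0.66) ≈ -1.4278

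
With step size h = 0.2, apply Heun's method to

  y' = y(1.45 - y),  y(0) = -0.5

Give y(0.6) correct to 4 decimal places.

-2.0799

Heun: k1 = f(x_n, y_n); k2 = f(x_n + h, y_n + h·k1); y_{n+1} = y_n + (h/2)·(k1 + k2).
x=0.000000, y=-0.500000:
  k1 = f(0.000000, -0.500000) = -0.975000
  k2 = f(0.200000, -0.695000) = -1.490775
  y ← -0.500000 + (0.2/2)·(-0.975000 + (-1.490775)) = -0.746578
x=0.200000, y=-0.746578:
  k1 = f(0.200000, -0.746578) = -1.639915
  k2 = f(0.400000, -1.074561) = -2.712793
  y ← -0.746578 + (0.2/2)·(-1.639915 + (-2.712793)) = -1.181848
x=0.400000, y=-1.181848:
  k1 = f(0.400000, -1.181848) = -3.110446
  k2 = f(0.600000, -1.803937) = -5.869900
  y ← -1.181848 + (0.2/2)·(-3.110446 + (-5.869900)) = -2.079883
y(0.6) ≈ -2.0799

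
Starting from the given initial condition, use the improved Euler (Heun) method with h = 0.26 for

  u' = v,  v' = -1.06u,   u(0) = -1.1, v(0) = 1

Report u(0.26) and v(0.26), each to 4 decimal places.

-0.8006, 1.2673

Heun on (u,v): k1 = f(s_n, state_n); k2 = f(s_n + h, state_n + h·k1); state_{n+1} = state_n + (h/2)·(k1 + k2).
0.000000: (-1.100000, 1.000000)
  k1 = (1.000000, 1.166000)
  predictor → (-0.840000, 1.303160)
  k2 = (1.303160, 0.890400)
  → (-0.800589, 1.267332)
(u(0.26), v(0.26)) ≈ (-0.8006, 1.2673)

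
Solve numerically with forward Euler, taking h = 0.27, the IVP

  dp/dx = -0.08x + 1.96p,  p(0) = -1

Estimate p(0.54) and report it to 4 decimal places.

Euler: p_{n+1} = p_n + h·f(x_n, p_n).
x=0.000000, p=-1.000000: f=-1.960000 → p ← -1.000000 + 0.27·(-1.960000) = -1.529200
x=0.270000, p=-1.529200: f=-3.018832 → p ← -1.529200 + 0.27·(-3.018832) = -2.344285
p(0.54) ≈ -2.3443

-2.3443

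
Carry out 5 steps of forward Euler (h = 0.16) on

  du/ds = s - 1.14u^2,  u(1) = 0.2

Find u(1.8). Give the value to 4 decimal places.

Euler: u_{n+1} = u_n + h·f(s_n, u_n).
s=1.000000, u=0.200000: f=0.954400 → u ← 0.200000 + 0.16·0.954400 = 0.352704
s=1.160000, u=0.352704: f=1.018184 → u ← 0.352704 + 0.16·1.018184 = 0.515613
s=1.320000, u=0.515613: f=1.016923 → u ← 0.515613 + 0.16·1.016923 = 0.678321
s=1.480000, u=0.678321: f=0.955464 → u ← 0.678321 + 0.16·0.955464 = 0.831195
s=1.640000, u=0.831195: f=0.852390 → u ← 0.831195 + 0.16·0.852390 = 0.967578
u(1.8) ≈ 0.9676

0.9676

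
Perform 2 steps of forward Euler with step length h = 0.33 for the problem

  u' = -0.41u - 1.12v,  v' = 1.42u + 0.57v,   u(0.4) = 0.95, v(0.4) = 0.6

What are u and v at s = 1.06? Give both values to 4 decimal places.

Euler on (u,v): u_{n+1} = u_n + h·u', v_{n+1} = v_n + h·v'.
0.400000: (0.950000, 0.600000); f=(-1.061500, 1.691000) → (0.599705, 1.158030)
0.730000: (0.599705, 1.158030); f=(-1.542873, 1.511658) → (0.090557, 1.656877)
(u(1.06), v(1.06)) ≈ (0.0906, 1.6569)

0.0906, 1.6569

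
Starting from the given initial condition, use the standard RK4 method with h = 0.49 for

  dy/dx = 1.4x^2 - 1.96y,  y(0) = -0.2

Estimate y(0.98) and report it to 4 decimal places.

0.2616

RK4: k1 = f(x_n, y_n); k2 = f(x_n + h/2, y_n + (h/2)·k1); k3 = f(x_n + h/2, y_n + (h/2)·k2); k4 = f(x_n + h, y_n + h·k3); y_{n+1} = y_n + (h/6)·(k1 + 2k2 + 2k3 + k4).
x=0.000000, y=-0.200000:
  k1 = f(0.000000, -0.200000) = 0.392000
  k2 = f(0.245000, -0.103960) = 0.287797
  k3 = f(0.245000, -0.129490) = 0.337835
  k4 = f(0.490000, -0.034461) = 0.403683
  y ← -0.200000 + (0.49/6)·(k1 + 2k2 + 2k3 + k4) = -0.032833
x=0.490000, y=-0.032833:
  k1 = f(0.490000, -0.032833) = 0.400492
  k2 = f(0.735000, 0.065288) = 0.628351
  k3 = f(0.735000, 0.121113) = 0.518933
  k4 = f(0.980000, 0.221444) = 0.910529
  y ← -0.032833 + (0.49/6)·(k1 + 2k2 + 2k3 + k4) = 0.261624
y(0.98) ≈ 0.2616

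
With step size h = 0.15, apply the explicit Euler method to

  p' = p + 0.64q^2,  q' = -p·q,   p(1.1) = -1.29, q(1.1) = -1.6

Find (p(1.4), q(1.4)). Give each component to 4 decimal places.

Euler on (p,q): p_{n+1} = p_n + h·p', q_{n+1} = q_n + h·q'.
1.100000: (-1.290000, -1.600000); f=(0.348400, -2.064000) → (-1.237740, -1.909600)
1.250000: (-1.237740, -1.909600); f=(1.096066, -2.363588) → (-1.073330, -2.264138)
(p(1.4), q(1.4)) ≈ (-1.0733, -2.2641)

-1.0733, -2.2641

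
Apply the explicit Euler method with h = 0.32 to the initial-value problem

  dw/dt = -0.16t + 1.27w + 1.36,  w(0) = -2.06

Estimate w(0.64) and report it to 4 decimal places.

Euler: w_{n+1} = w_n + h·f(t_n, w_n).
t=0.000000, w=-2.060000: f=-1.256200 → w ← -2.060000 + 0.32·(-1.256200) = -2.461984
t=0.320000, w=-2.461984: f=-1.817920 → w ← -2.461984 + 0.32·(-1.817920) = -3.043718
w(0.64) ≈ -3.0437

-3.0437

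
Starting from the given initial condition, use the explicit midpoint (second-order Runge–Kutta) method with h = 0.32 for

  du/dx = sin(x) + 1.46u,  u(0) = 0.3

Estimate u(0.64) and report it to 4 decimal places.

0.9971

Midpoint: k1 = f(x_n, u_n); k2 = f(x_n + h/2, u_n + (h/2)·k1); u_{n+1} = u_n + h·k2.
x=0.000000, u=0.300000:
  k1 = f(0.000000, 0.300000) = 0.438000
  k2 = f(0.160000, 0.370080) = 0.699635
  u ← 0.300000 + 0.32·0.699635 = 0.523883
x=0.320000, u=0.523883:
  k1 = f(0.320000, 0.523883) = 1.079436
  k2 = f(0.480000, 0.696593) = 1.478805
  u ← 0.523883 + 0.32·1.478805 = 0.997101
u(0.64) ≈ 0.9971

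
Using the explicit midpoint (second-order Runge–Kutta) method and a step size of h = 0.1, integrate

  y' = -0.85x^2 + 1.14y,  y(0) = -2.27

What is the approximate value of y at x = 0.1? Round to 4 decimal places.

Midpoint: k1 = f(x_n, y_n); k2 = f(x_n + h/2, y_n + (h/2)·k1); y_{n+1} = y_n + h·k2.
x=0.000000, y=-2.270000:
  k1 = f(0.000000, -2.270000) = -2.587800
  k2 = f(0.050000, -2.399390) = -2.737430
  y ← -2.270000 + 0.1·(-2.737430) = -2.543743
y(0.1) ≈ -2.5437

-2.5437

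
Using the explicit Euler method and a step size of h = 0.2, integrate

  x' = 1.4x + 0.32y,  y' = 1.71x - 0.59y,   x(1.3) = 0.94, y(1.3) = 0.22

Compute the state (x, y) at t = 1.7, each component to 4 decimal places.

1.5911, 0.8710

Euler on (x,y): x_{n+1} = x_n + h·x', y_{n+1} = y_n + h·y'.
1.300000: (0.940000, 0.220000); f=(1.386400, 1.477600) → (1.217280, 0.515520)
1.500000: (1.217280, 0.515520); f=(1.869158, 1.777392) → (1.591112, 0.870998)
(x(1.7), y(1.7)) ≈ (1.5911, 0.8710)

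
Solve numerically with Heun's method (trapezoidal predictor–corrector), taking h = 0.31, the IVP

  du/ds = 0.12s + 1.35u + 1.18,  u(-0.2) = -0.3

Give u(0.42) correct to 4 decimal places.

0.4339

Heun: k1 = f(s_n, u_n); k2 = f(s_n + h, u_n + h·k1); u_{n+1} = u_n + (h/2)·(k1 + k2).
s=-0.200000, u=-0.300000:
  k1 = f(-0.200000, -0.300000) = 0.751000
  k2 = f(0.110000, -0.067190) = 1.102494
  u ← -0.300000 + (0.31/2)·(0.751000 + 1.102494) = -0.012709
s=0.110000, u=-0.012709:
  k1 = f(0.110000, -0.012709) = 1.176044
  k2 = f(0.420000, 0.351865) = 1.705418
  u ← -0.012709 + (0.31/2)·(1.176044 + 1.705418) = 0.433918
u(0.42) ≈ 0.4339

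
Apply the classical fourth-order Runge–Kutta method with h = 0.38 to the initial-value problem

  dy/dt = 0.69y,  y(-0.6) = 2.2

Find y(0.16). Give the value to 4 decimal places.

3.7167

RK4: k1 = f(t_n, y_n); k2 = f(t_n + h/2, y_n + (h/2)·k1); k3 = f(t_n + h/2, y_n + (h/2)·k2); k4 = f(t_n + h, y_n + h·k3); y_{n+1} = y_n + (h/6)·(k1 + 2k2 + 2k3 + k4).
t=-0.600000, y=2.200000:
  k1 = f(-0.600000, 2.200000) = 1.518000
  k2 = f(-0.410000, 2.488420) = 1.717010
  k3 = f(-0.410000, 2.526232) = 1.743100
  k4 = f(-0.220000, 2.862378) = 1.975041
  y ← 2.200000 + (0.38/6)·(k1 + 2k2 + 2k3 + k4) = 2.859506
t=-0.220000, y=2.859506:
  k1 = f(-0.220000, 2.859506) = 1.973059
  k2 = f(-0.030000, 3.234388) = 2.231728
  k3 = f(-0.030000, 3.283535) = 2.265639
  k4 = f(0.160000, 3.720449) = 2.567110
  y ← 2.859506 + (0.38/6)·(k1 + 2k2 + 2k3 + k4) = 3.716717
y(0.16) ≈ 3.7167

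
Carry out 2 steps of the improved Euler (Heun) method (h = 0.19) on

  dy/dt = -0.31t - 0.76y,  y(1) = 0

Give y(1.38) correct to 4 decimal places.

Heun: k1 = f(t_n, y_n); k2 = f(t_n + h, y_n + h·k1); y_{n+1} = y_n + (h/2)·(k1 + k2).
t=1.000000, y=0.000000:
  k1 = f(1.000000, 0.000000) = -0.310000
  k2 = f(1.190000, -0.058900) = -0.324136
  y ← 0.000000 + (0.19/2)·(-0.310000 + (-0.324136)) = -0.060243
t=1.190000, y=-0.060243:
  k1 = f(1.190000, -0.060243) = -0.323115
  k2 = f(1.380000, -0.121635) = -0.335358
  y ← -0.060243 + (0.19/2)·(-0.323115 + (-0.335358)) = -0.122798
y(1.38) ≈ -0.1228

-0.1228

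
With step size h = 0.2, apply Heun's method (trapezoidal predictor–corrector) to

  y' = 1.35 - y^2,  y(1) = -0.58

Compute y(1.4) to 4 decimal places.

-0.1020

Heun: k1 = f(x_n, y_n); k2 = f(x_n + h, y_n + h·k1); y_{n+1} = y_n + (h/2)·(k1 + k2).
x=1.000000, y=-0.580000:
  k1 = f(1.000000, -0.580000) = 1.013600
  k2 = f(1.200000, -0.377280) = 1.207660
  y ← -0.580000 + (0.2/2)·(1.013600 + 1.207660) = -0.357874
x=1.200000, y=-0.357874:
  k1 = f(1.200000, -0.357874) = 1.221926
  k2 = f(1.400000, -0.113489) = 1.337120
  y ← -0.357874 + (0.2/2)·(1.221926 + 1.337120) = -0.101969
y(1.4) ≈ -0.1020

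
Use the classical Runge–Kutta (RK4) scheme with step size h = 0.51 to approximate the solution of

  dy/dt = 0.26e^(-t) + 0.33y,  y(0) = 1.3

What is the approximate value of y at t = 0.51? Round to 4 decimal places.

1.6522

RK4: k1 = f(t_n, y_n); k2 = f(t_n + h/2, y_n + (h/2)·k1); k3 = f(t_n + h/2, y_n + (h/2)·k2); k4 = f(t_n + h, y_n + h·k3); y_{n+1} = y_n + (h/6)·(k1 + 2k2 + 2k3 + k4).
t=0.000000, y=1.300000:
  k1 = f(0.000000, 1.300000) = 0.689000
  k2 = f(0.255000, 1.475695) = 0.688458
  k3 = f(0.255000, 1.475557) = 0.688412
  k4 = f(0.510000, 1.651090) = 0.700989
  y ← 1.300000 + (0.51/6)·(k1 + 2k2 + 2k3 + k4) = 1.652217
y(0.51) ≈ 1.6522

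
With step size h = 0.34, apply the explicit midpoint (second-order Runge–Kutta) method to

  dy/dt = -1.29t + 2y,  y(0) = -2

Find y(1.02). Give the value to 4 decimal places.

Midpoint: k1 = f(t_n, y_n); k2 = f(t_n + h/2, y_n + (h/2)·k1); y_{n+1} = y_n + h·k2.
t=0.000000, y=-2.000000:
  k1 = f(0.000000, -2.000000) = -4.000000
  k2 = f(0.170000, -2.680000) = -5.579300
  y ← -2.000000 + 0.34·(-5.579300) = -3.896962
t=0.340000, y=-3.896962:
  k1 = f(0.340000, -3.896962) = -8.232524
  k2 = f(0.510000, -5.296491) = -11.250882
  y ← -3.896962 + 0.34·(-11.250882) = -7.722262
t=0.680000, y=-7.722262:
  k1 = f(0.680000, -7.722262) = -16.321724
  k2 = f(0.850000, -10.496955) = -22.090410
  y ← -7.722262 + 0.34·(-22.090410) = -15.233001
y(1.02) ≈ -15.2330

-15.2330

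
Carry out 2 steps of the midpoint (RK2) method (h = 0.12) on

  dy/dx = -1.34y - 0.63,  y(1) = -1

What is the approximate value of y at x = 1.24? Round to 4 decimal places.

-0.8549

Midpoint: k1 = f(x_n, y_n); k2 = f(x_n + h/2, y_n + (h/2)·k1); y_{n+1} = y_n + h·k2.
x=1.000000, y=-1.000000:
  k1 = f(1.000000, -1.000000) = 0.710000
  k2 = f(1.060000, -0.957400) = 0.652916
  y ← -1.000000 + 0.12·0.652916 = -0.921650
x=1.120000, y=-0.921650:
  k1 = f(1.120000, -0.921650) = 0.605011
  k2 = f(1.180000, -0.885349) = 0.556368
  y ← -0.921650 + 0.12·0.556368 = -0.854886
y(1.24) ≈ -0.8549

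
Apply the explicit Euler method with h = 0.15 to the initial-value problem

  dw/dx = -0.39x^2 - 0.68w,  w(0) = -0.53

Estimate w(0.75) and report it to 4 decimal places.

-0.3464

Euler: w_{n+1} = w_n + h·f(x_n, w_n).
x=0.000000, w=-0.530000: f=0.360400 → w ← -0.530000 + 0.15·0.360400 = -0.475940
x=0.150000, w=-0.475940: f=0.314864 → w ← -0.475940 + 0.15·0.314864 = -0.428710
x=0.300000, w=-0.428710: f=0.256423 → w ← -0.428710 + 0.15·0.256423 = -0.390247
x=0.450000, w=-0.390247: f=0.186393 → w ← -0.390247 + 0.15·0.186393 = -0.362288
x=0.600000, w=-0.362288: f=0.105956 → w ← -0.362288 + 0.15·0.105956 = -0.346395
w(0.75) ≈ -0.3464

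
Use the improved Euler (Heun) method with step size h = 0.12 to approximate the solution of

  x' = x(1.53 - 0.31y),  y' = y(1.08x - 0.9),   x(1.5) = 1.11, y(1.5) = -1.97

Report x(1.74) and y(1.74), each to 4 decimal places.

1.8620, -2.3020

Heun on (x,y): k1 = f(t_n, state_n); k2 = f(t_n + h, state_n + h·k1); state_{n+1} = state_n + (h/2)·(k1 + k2).
1.500000: (1.110000, -1.970000)
  k1 = (2.376177, -0.588636)
  predictor → (1.395141, -2.040636)
  k2 = (3.017129, -1.238161)
  → (1.433598, -2.079608)
1.620000: (1.433598, -2.079608)
  k1 = (3.117615, -1.348181)
  predictor → (1.807712, -2.241390)
  k2 = (4.021854, -2.358680)
  → (1.861966, -2.302019)
(x(1.74), y(1.74)) ≈ (1.8620, -2.3020)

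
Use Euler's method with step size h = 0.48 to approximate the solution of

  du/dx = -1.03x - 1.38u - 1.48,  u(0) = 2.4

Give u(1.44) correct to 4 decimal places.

Euler: u_{n+1} = u_n + h·f(x_n, u_n).
x=0.000000, u=2.400000: f=-4.792000 → u ← 2.400000 + 0.48·(-4.792000) = 0.099840
x=0.480000, u=0.099840: f=-2.112179 → u ← 0.099840 + 0.48·(-2.112179) = -0.914006
x=0.960000, u=-0.914006: f=-1.207472 → u ← -0.914006 + 0.48·(-1.207472) = -1.493592
u(1.44) ≈ -1.4936

-1.4936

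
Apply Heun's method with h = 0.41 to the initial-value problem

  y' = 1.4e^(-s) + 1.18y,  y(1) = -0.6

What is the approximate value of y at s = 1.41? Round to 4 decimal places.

Heun: k1 = f(s_n, y_n); k2 = f(s_n + h, y_n + h·k1); y_{n+1} = y_n + (h/2)·(k1 + k2).
s=1.000000, y=-0.600000:
  k1 = f(1.000000, -0.600000) = -0.192969
  k2 = f(1.410000, -0.679117) = -0.459558
  y ← -0.600000 + (0.41/2)·(-0.192969 + (-0.459558)) = -0.733768
y(1.41) ≈ -0.7338

-0.7338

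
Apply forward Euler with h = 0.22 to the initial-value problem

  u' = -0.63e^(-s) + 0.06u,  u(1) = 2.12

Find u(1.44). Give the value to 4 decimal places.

2.0838

Euler: u_{n+1} = u_n + h·f(s_n, u_n).
s=1.000000, u=2.120000: f=-0.104564 → u ← 2.120000 + 0.22·(-0.104564) = 2.096996
s=1.220000, u=2.096996: f=-0.060175 → u ← 2.096996 + 0.22·(-0.060175) = 2.083757
u(1.44) ≈ 2.0838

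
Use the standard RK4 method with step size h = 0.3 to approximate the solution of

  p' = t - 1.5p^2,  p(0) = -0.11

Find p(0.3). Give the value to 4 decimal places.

RK4: k1 = f(t_n, p_n); k2 = f(t_n + h/2, p_n + (h/2)·k1); k3 = f(t_n + h/2, p_n + (h/2)·k2); k4 = f(t_n + h, p_n + h·k3); p_{n+1} = p_n + (h/6)·(k1 + 2k2 + 2k3 + k4).
t=0.000000, p=-0.110000:
  k1 = f(0.000000, -0.110000) = -0.018150
  k2 = f(0.150000, -0.112723) = 0.130940
  k3 = f(0.150000, -0.090359) = 0.137753
  k4 = f(0.300000, -0.068674) = 0.292926
  p ← -0.110000 + (0.3/6)·(k1 + 2k2 + 2k3 + k4) = -0.069392
p(0.3) ≈ -0.0694

-0.0694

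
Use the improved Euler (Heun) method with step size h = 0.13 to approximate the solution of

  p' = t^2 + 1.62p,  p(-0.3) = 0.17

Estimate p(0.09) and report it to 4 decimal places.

Heun: k1 = f(t_n, p_n); k2 = f(t_n + h, p_n + h·k1); p_{n+1} = p_n + (h/2)·(k1 + k2).
t=-0.300000, p=0.170000:
  k1 = f(-0.300000, 0.170000) = 0.365400
  k2 = f(-0.170000, 0.217502) = 0.381253
  p ← 0.170000 + (0.13/2)·(0.365400 + 0.381253) = 0.218532
t=-0.170000, p=0.218532:
  k1 = f(-0.170000, 0.218532) = 0.382923
  k2 = f(-0.040000, 0.268312) = 0.436266
  p ← 0.218532 + (0.13/2)·(0.382923 + 0.436266) = 0.271780
t=-0.040000, p=0.271780:
  k1 = f(-0.040000, 0.271780) = 0.441883
  k2 = f(0.090000, 0.329225) = 0.541444
  p ← 0.271780 + (0.13/2)·(0.441883 + 0.541444) = 0.335696
p(0.09) ≈ 0.3357

0.3357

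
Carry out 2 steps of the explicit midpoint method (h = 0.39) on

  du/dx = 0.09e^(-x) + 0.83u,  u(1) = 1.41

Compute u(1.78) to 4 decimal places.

Midpoint: k1 = f(x_n, u_n); k2 = f(x_n + h/2, u_n + (h/2)·k1); u_{n+1} = u_n + h·k2.
x=1.000000, u=1.410000:
  k1 = f(1.000000, 1.410000) = 1.203409
  k2 = f(1.195000, 1.644665) = 1.392315
  u ← 1.410000 + 0.39·1.392315 = 1.953003
x=1.390000, u=1.953003:
  k1 = f(1.390000, 1.953003) = 1.643409
  k2 = f(1.585000, 2.273468) = 1.905423
  u ← 1.953003 + 0.39·1.905423 = 2.696118
u(1.78) ≈ 2.6961

2.6961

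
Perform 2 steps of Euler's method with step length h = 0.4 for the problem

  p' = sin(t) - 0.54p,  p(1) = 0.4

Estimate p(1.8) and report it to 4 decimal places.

0.9039

Euler: p_{n+1} = p_n + h·f(t_n, p_n).
t=1.000000, p=0.400000: f=0.625471 → p ← 0.400000 + 0.4·0.625471 = 0.650188
t=1.400000, p=0.650188: f=0.634348 → p ← 0.650188 + 0.4·0.634348 = 0.903928
p(1.8) ≈ 0.9039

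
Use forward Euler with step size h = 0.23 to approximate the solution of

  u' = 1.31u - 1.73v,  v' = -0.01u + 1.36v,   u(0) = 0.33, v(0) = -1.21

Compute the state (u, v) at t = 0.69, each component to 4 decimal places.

Euler on (u,v): u_{n+1} = u_n + h·u', v_{n+1} = v_n + h·v'.
0.000000: (0.330000, -1.210000); f=(2.525600, -1.648900) → (0.910888, -1.589247)
0.230000: (0.910888, -1.589247); f=(3.942661, -2.170485) → (1.817700, -2.088459)
0.460000: (1.817700, -2.088459); f=(5.994220, -2.858481) → (3.196371, -2.745909)
(u(0.69), v(0.69)) ≈ (3.1964, -2.7459)

3.1964, -2.7459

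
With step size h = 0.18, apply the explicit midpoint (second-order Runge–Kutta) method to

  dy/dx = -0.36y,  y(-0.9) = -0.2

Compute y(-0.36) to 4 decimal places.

-0.1647

Midpoint: k1 = f(x_n, y_n); k2 = f(x_n + h/2, y_n + (h/2)·k1); y_{n+1} = y_n + h·k2.
x=-0.900000, y=-0.200000:
  k1 = f(-0.900000, -0.200000) = 0.072000
  k2 = f(-0.810000, -0.193520) = 0.069667
  y ← -0.200000 + 0.18·0.069667 = -0.187460
x=-0.720000, y=-0.187460:
  k1 = f(-0.720000, -0.187460) = 0.067486
  k2 = f(-0.630000, -0.181386) = 0.065299
  y ← -0.187460 + 0.18·0.065299 = -0.175706
x=-0.540000, y=-0.175706:
  k1 = f(-0.540000, -0.175706) = 0.063254
  k2 = f(-0.450000, -0.170013) = 0.061205
  y ← -0.175706 + 0.18·0.061205 = -0.164689
y(-0.36) ≈ -0.1647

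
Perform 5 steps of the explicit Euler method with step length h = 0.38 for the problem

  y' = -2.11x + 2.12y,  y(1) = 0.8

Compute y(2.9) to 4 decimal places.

Euler: y_{n+1} = y_n + h·f(x_n, y_n).
x=1.000000, y=0.800000: f=-0.414000 → y ← 0.800000 + 0.38·(-0.414000) = 0.642680
x=1.380000, y=0.642680: f=-1.549318 → y ← 0.642680 + 0.38·(-1.549318) = 0.053939
x=1.760000, y=0.053939: f=-3.599249 → y ← 0.053939 + 0.38·(-3.599249) = -1.313776
x=2.140000, y=-1.313776: f=-7.300605 → y ← -1.313776 + 0.38·(-7.300605) = -4.088005
x=2.520000, y=-4.088005: f=-13.983772 → y ← -4.088005 + 0.38·(-13.983772) = -9.401839
y(2.9) ≈ -9.4018

-9.4018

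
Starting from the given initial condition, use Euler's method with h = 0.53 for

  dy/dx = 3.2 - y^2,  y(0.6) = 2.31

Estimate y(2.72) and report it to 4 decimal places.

Euler: y_{n+1} = y_n + h·f(x_n, y_n).
x=0.600000, y=2.310000: f=-2.136100 → y ← 2.310000 + 0.53·(-2.136100) = 1.177867
x=1.130000, y=1.177867: f=1.812629 → y ← 1.177867 + 0.53·1.812629 = 2.138561
x=1.660000, y=2.138561: f=-1.373441 → y ← 2.138561 + 0.53·(-1.373441) = 1.410637
x=2.190000, y=1.410637: f=1.210104 → y ← 1.410637 + 0.53·1.210104 = 2.051992
y(2.72) ≈ 2.0520

2.0520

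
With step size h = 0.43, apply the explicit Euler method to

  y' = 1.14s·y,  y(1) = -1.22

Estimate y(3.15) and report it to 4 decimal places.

Euler: y_{n+1} = y_n + h·f(s_n, y_n).
s=1.000000, y=-1.220000: f=-1.390800 → y ← -1.220000 + 0.43·(-1.390800) = -1.818044
s=1.430000, y=-1.818044: f=-2.963775 → y ← -1.818044 + 0.43·(-2.963775) = -3.092467
s=1.860000, y=-3.092467: f=-6.557268 → y ← -3.092467 + 0.43·(-6.557268) = -5.912093
s=2.290000, y=-5.912093: f=-15.434109 → y ← -5.912093 + 0.43·(-15.434109) = -12.548759
s=2.720000, y=-12.548759: f=-38.911193 → y ← -12.548759 + 0.43·(-38.911193) = -29.280572
y(3.15) ≈ -29.2806

-29.2806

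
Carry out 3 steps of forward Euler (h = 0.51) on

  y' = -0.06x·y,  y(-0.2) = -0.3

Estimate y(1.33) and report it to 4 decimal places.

-0.2915

Euler: y_{n+1} = y_n + h·f(x_n, y_n).
x=-0.200000, y=-0.300000: f=-0.003600 → y ← -0.300000 + 0.51·(-0.003600) = -0.301836
x=0.310000, y=-0.301836: f=0.005614 → y ← -0.301836 + 0.51·0.005614 = -0.298973
x=0.820000, y=-0.298973: f=0.014709 → y ← -0.298973 + 0.51·0.014709 = -0.291471
y(1.33) ≈ -0.2915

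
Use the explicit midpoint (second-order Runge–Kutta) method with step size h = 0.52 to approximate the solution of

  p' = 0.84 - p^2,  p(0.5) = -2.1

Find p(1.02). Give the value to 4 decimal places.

Midpoint: k1 = f(x_n, p_n); k2 = f(x_n + h/2, p_n + (h/2)·k1); p_{n+1} = p_n + h·k2.
x=0.500000, p=-2.100000:
  k1 = f(0.500000, -2.100000) = -3.570000
  k2 = f(0.760000, -3.028200) = -8.329995
  p ← -2.100000 + 0.52·(-8.329995) = -6.431598
p(1.02) ≈ -6.4316

-6.4316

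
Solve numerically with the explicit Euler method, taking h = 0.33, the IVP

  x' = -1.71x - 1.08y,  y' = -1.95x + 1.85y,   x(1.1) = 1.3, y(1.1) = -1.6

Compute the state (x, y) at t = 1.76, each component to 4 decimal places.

Euler on (x,y): x_{n+1} = x_n + h·x', y_{n+1} = y_n + h·y'.
1.100000: (1.300000, -1.600000); f=(-0.495000, -5.495000) → (1.136650, -3.413350)
1.430000: (1.136650, -3.413350); f=(1.742747, -8.531165) → (1.711756, -6.228634)
(x(1.76), y(1.76)) ≈ (1.7118, -6.2286)

1.7118, -6.2286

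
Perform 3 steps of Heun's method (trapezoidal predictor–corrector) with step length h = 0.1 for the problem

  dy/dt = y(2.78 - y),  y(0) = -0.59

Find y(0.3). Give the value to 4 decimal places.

-1.8143

Heun: k1 = f(t_n, y_n); k2 = f(t_n + h, y_n + h·k1); y_{n+1} = y_n + (h/2)·(k1 + k2).
t=0.000000, y=-0.590000:
  k1 = f(0.000000, -0.590000) = -1.988300
  k2 = f(0.100000, -0.788830) = -2.815200
  y ← -0.590000 + (0.1/2)·(-1.988300 + (-2.815200)) = -0.830175
t=0.100000, y=-0.830175:
  k1 = f(0.100000, -0.830175) = -2.997077
  k2 = f(0.200000, -1.129883) = -4.417709
  y ← -0.830175 + (0.1/2)·(-2.997077 + (-4.417709)) = -1.200914
t=0.200000, y=-1.200914:
  k1 = f(0.200000, -1.200914) = -4.780737
  k2 = f(0.300000, -1.678988) = -7.486587
  y ← -1.200914 + (0.1/2)·(-4.780737 + (-7.486587)) = -1.814281
y(0.3) ≈ -1.8143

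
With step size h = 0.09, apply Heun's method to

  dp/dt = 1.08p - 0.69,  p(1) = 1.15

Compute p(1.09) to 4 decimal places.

Heun: k1 = f(t_n, p_n); k2 = f(t_n + h, p_n + h·k1); p_{n+1} = p_n + (h/2)·(k1 + k2).
t=1.000000, p=1.150000:
  k1 = f(1.000000, 1.150000) = 0.552000
  k2 = f(1.090000, 1.199680) = 0.605654
  p ← 1.150000 + (0.09/2)·(0.552000 + 0.605654) = 1.202094
p(1.09) ≈ 1.2021

1.2021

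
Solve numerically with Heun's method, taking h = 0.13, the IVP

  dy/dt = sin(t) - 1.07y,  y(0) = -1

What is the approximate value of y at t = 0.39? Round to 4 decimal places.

-0.5935

Heun: k1 = f(t_n, y_n); k2 = f(t_n + h, y_n + h·k1); y_{n+1} = y_n + (h/2)·(k1 + k2).
t=0.000000, y=-1.000000:
  k1 = f(0.000000, -1.000000) = 1.070000
  k2 = f(0.130000, -0.860900) = 1.050797
  y ← -1.000000 + (0.13/2)·(1.070000 + 1.050797) = -0.862148
t=0.130000, y=-0.862148:
  k1 = f(0.130000, -0.862148) = 1.052133
  k2 = f(0.260000, -0.725371) = 1.033227
  y ← -0.862148 + (0.13/2)·(1.052133 + 1.033227) = -0.726600
t=0.260000, y=-0.726600:
  k1 = f(0.260000, -0.726600) = 1.034542
  k2 = f(0.390000, -0.592109) = 1.013745
  y ← -0.726600 + (0.13/2)·(1.034542 + 1.013745) = -0.593461
y(0.39) ≈ -0.5935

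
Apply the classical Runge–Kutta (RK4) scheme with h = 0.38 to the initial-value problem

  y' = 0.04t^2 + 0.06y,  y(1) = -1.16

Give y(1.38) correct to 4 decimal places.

RK4: k1 = f(t_n, y_n); k2 = f(t_n + h/2, y_n + (h/2)·k1); k3 = f(t_n + h/2, y_n + (h/2)·k2); k4 = f(t_n + h, y_n + h·k3); y_{n+1} = y_n + (h/6)·(k1 + 2k2 + 2k3 + k4).
t=1.000000, y=-1.160000:
  k1 = f(1.000000, -1.160000) = -0.029600
  k2 = f(1.190000, -1.165624) = -0.013293
  k3 = f(1.190000, -1.162526) = -0.013108
  k4 = f(1.380000, -1.164981) = 0.006277
  y ← -1.160000 + (0.38/6)·(k1 + 2k2 + 2k3 + k4) = -1.164821
y(1.38) ≈ -1.1648

-1.1648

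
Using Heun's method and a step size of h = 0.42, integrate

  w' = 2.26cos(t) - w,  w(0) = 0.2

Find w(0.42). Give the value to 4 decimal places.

Heun: k1 = f(t_n, w_n); k2 = f(t_n + h, w_n + h·k1); w_{n+1} = w_n + (h/2)·(k1 + k2).
t=0.000000, w=0.200000:
  k1 = f(0.000000, 0.200000) = 2.060000
  k2 = f(0.420000, 1.065200) = 0.998381
  w ← 0.200000 + (0.42/2)·(2.060000 + 0.998381) = 0.842260
w(0.42) ≈ 0.8423

0.8423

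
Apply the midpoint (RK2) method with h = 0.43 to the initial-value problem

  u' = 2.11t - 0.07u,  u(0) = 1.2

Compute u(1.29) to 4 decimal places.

2.8058

Midpoint: k1 = f(t_n, u_n); k2 = f(t_n + h/2, u_n + (h/2)·k1); u_{n+1} = u_n + h·k2.
t=0.000000, u=1.200000:
  k1 = f(0.000000, 1.200000) = -0.084000
  k2 = f(0.215000, 1.181940) = 0.370914
  u ← 1.200000 + 0.43·0.370914 = 1.359493
t=0.430000, u=1.359493:
  k1 = f(0.430000, 1.359493) = 0.812135
  k2 = f(0.645000, 1.534102) = 1.253563
  u ← 1.359493 + 0.43·1.253563 = 1.898525
t=0.860000, u=1.898525:
  k1 = f(0.860000, 1.898525) = 1.681703
  k2 = f(1.075000, 2.260091) = 2.110044
  u ← 1.898525 + 0.43·2.110044 = 2.805844
u(1.29) ≈ 2.8058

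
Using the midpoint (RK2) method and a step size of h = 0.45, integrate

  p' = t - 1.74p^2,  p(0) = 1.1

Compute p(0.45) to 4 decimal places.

0.8941

Midpoint: k1 = f(t_n, p_n); k2 = f(t_n + h/2, p_n + (h/2)·k1); p_{n+1} = p_n + h·k2.
t=0.000000, p=1.100000:
  k1 = f(0.000000, 1.100000) = -2.105400
  k2 = f(0.225000, 0.626285) = -0.457485
  p ← 1.100000 + 0.45·(-0.457485) = 0.894132
p(0.45) ≈ 0.8941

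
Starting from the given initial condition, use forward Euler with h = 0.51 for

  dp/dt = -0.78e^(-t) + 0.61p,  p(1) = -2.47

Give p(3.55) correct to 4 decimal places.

Euler: p_{n+1} = p_n + h·f(t_n, p_n).
t=1.000000, p=-2.470000: f=-1.793646 → p ← -2.470000 + 0.51·(-1.793646) = -3.384759
t=1.510000, p=-3.384759: f=-2.237013 → p ← -3.384759 + 0.51·(-2.237013) = -4.525636
t=2.020000, p=-4.525636: f=-2.864109 → p ← -4.525636 + 0.51·(-2.864109) = -5.986332
t=2.530000, p=-5.986332: f=-3.713796 → p ← -5.986332 + 0.51·(-3.713796) = -7.880368
t=3.040000, p=-7.880368: f=-4.844336 → p ← -7.880368 + 0.51·(-4.844336) = -10.350979
p(3.55) ≈ -10.3510

-10.3510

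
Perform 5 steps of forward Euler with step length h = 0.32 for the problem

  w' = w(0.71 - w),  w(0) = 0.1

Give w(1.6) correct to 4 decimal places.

0.2294

Euler: w_{n+1} = w_n + h·f(x_n, w_n).
x=0.000000, w=0.100000: f=0.061000 → w ← 0.100000 + 0.32·0.061000 = 0.119520
x=0.320000, w=0.119520: f=0.070574 → w ← 0.119520 + 0.32·0.070574 = 0.142104
x=0.640000, w=0.142104: f=0.080700 → w ← 0.142104 + 0.32·0.080700 = 0.167928
x=0.960000, w=0.167928: f=0.091029 → w ← 0.167928 + 0.32·0.091029 = 0.197057
x=1.280000, w=0.197057: f=0.101079 → w ← 0.197057 + 0.32·0.101079 = 0.229402
w(1.6) ≈ 0.2294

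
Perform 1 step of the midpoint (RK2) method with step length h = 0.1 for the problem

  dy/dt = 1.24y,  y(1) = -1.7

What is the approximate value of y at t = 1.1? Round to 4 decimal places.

Midpoint: k1 = f(t_n, y_n); k2 = f(t_n + h/2, y_n + (h/2)·k1); y_{n+1} = y_n + h·k2.
t=1.000000, y=-1.700000:
  k1 = f(1.000000, -1.700000) = -2.108000
  k2 = f(1.050000, -1.805400) = -2.238696
  y ← -1.700000 + 0.1·(-2.238696) = -1.923870
y(1.1) ≈ -1.9239

-1.9239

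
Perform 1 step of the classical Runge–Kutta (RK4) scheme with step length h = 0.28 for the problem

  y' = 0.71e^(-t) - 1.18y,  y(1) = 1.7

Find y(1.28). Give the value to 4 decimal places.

RK4: k1 = f(t_n, y_n); k2 = f(t_n + h/2, y_n + (h/2)·k1); k3 = f(t_n + h/2, y_n + (h/2)·k2); k4 = f(t_n + h, y_n + h·k3); y_{n+1} = y_n + (h/6)·(k1 + 2k2 + 2k3 + k4).
t=1.000000, y=1.700000:
  k1 = f(1.000000, 1.700000) = -1.744806
  k2 = f(1.140000, 1.455727) = -1.490687
  k3 = f(1.140000, 1.491304) = -1.532667
  k4 = f(1.280000, 1.270853) = -1.302200
  y ← 1.700000 + (0.28/6)·(k1 + 2k2 + 2k3 + k4) = 1.275627
y(1.28) ≈ 1.2756

1.2756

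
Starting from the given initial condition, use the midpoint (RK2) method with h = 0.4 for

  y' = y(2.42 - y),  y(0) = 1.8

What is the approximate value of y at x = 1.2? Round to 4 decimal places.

2.3494

Midpoint: k1 = f(x_n, y_n); k2 = f(x_n + h/2, y_n + (h/2)·k1); y_{n+1} = y_n + h·k2.
x=0.000000, y=1.800000:
  k1 = f(0.000000, 1.800000) = 1.116000
  k2 = f(0.200000, 2.023200) = 0.802806
  y ← 1.800000 + 0.4·0.802806 = 2.121122
x=0.400000, y=2.121122:
  k1 = f(0.400000, 2.121122) = 0.633956
  k2 = f(0.600000, 2.247914) = 0.386835
  y ← 2.121122 + 0.4·0.386835 = 2.275857
x=0.800000, y=2.275857:
  k1 = f(0.800000, 2.275857) = 0.328050
  k2 = f(1.000000, 2.341466) = 0.183884
  y ← 2.275857 + 0.4·0.183884 = 2.349410
y(1.2) ≈ 2.3494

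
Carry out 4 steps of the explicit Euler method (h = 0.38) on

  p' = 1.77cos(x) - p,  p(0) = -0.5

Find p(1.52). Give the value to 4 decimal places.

0.9097

Euler: p_{n+1} = p_n + h·f(x_n, p_n).
x=0.000000, p=-0.500000: f=2.270000 → p ← -0.500000 + 0.38·2.270000 = 0.362600
x=0.380000, p=0.362600: f=1.281136 → p ← 0.362600 + 0.38·1.281136 = 0.849432
x=0.760000, p=0.849432: f=0.433528 → p ← 0.849432 + 0.38·0.433528 = 1.014172
x=1.140000, p=1.014172: f=-0.275030 → p ← 1.014172 + 0.38·(-0.275030) = 0.909661
p(1.52) ≈ 0.9097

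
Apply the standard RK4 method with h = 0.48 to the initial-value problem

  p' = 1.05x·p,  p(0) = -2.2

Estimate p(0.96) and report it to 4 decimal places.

-3.5687

RK4: k1 = f(x_n, p_n); k2 = f(x_n + h/2, p_n + (h/2)·k1); k3 = f(x_n + h/2, p_n + (h/2)·k2); k4 = f(x_n + h, p_n + h·k3); p_{n+1} = p_n + (h/6)·(k1 + 2k2 + 2k3 + k4).
x=0.000000, p=-2.200000:
  k1 = f(0.000000, -2.200000) = 0.000000
  k2 = f(0.240000, -2.200000) = -0.554400
  k3 = f(0.240000, -2.333056) = -0.587930
  k4 = f(0.480000, -2.482206) = -1.251032
  p ← -2.200000 + (0.48/6)·(k1 + 2k2 + 2k3 + k4) = -2.482855
x=0.480000, p=-2.482855:
  k1 = f(0.480000, -2.482855) = -1.251359
  k2 = f(0.720000, -2.783182) = -2.104085
  k3 = f(0.720000, -2.987836) = -2.258804
  k4 = f(0.960000, -3.567081) = -3.595618
  p ← -2.482855 + (0.48/6)·(k1 + 2k2 + 2k3 + k4) = -3.568676
p(0.96) ≈ -3.5687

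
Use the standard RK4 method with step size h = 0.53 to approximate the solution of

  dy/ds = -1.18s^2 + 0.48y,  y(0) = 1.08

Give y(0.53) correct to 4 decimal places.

1.3303

RK4: k1 = f(s_n, y_n); k2 = f(s_n + h/2, y_n + (h/2)·k1); k3 = f(s_n + h/2, y_n + (h/2)·k2); k4 = f(s_n + h, y_n + h·k3); y_{n+1} = y_n + (h/6)·(k1 + 2k2 + 2k3 + k4).
s=0.000000, y=1.080000:
  k1 = f(0.000000, 1.080000) = 0.518400
  k2 = f(0.265000, 1.217376) = 0.501475
  k3 = f(0.265000, 1.212891) = 0.499322
  k4 = f(0.530000, 1.344641) = 0.313966
  y ← 1.080000 + (0.53/6)·(k1 + 2k2 + 2k3 + k4) = 1.330333
y(0.53) ≈ 1.3303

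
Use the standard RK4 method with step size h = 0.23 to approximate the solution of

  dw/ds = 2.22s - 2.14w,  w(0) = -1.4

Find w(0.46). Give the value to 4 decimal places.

RK4: k1 = f(s_n, w_n); k2 = f(s_n + h/2, w_n + (h/2)·k1); k3 = f(s_n + h/2, w_n + (h/2)·k2); k4 = f(s_n + h, w_n + h·k3); w_{n+1} = w_n + (h/6)·(k1 + 2k2 + 2k3 + k4).
s=0.000000, w=-1.400000:
  k1 = f(0.000000, -1.400000) = 2.996000
  k2 = f(0.115000, -1.055460) = 2.513984
  k3 = f(0.115000, -1.110892) = 2.632608
  k4 = f(0.230000, -0.794500) = 2.210830
  w ← -1.400000 + (0.23/6)·(k1 + 2k2 + 2k3 + k4) = -0.805833
s=0.230000, w=-0.805833:
  k1 = f(0.230000, -0.805833) = 2.235082
  k2 = f(0.345000, -0.548798) = 1.940328
  k3 = f(0.345000, -0.582695) = 2.012867
  k4 = f(0.460000, -0.342873) = 1.754949
  w ← -0.805833 + (0.23/6)·(k1 + 2k2 + 2k3 + k4) = -0.349803
w(0.46) ≈ -0.3498

-0.3498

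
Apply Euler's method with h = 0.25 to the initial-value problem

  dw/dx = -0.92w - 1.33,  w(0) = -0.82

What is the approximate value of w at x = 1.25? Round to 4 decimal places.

Euler: w_{n+1} = w_n + h·f(x_n, w_n).
x=0.000000, w=-0.820000: f=-0.575600 → w ← -0.820000 + 0.25·(-0.575600) = -0.963900
x=0.250000, w=-0.963900: f=-0.443212 → w ← -0.963900 + 0.25·(-0.443212) = -1.074703
x=0.500000, w=-1.074703: f=-0.341273 → w ← -1.074703 + 0.25·(-0.341273) = -1.160021
x=0.750000, w=-1.160021: f=-0.262780 → w ← -1.160021 + 0.25·(-0.262780) = -1.225716
x=1.000000, w=-1.225716: f=-0.202341 → w ← -1.225716 + 0.25·(-0.202341) = -1.276302
w(1.25) ≈ -1.2763

-1.2763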